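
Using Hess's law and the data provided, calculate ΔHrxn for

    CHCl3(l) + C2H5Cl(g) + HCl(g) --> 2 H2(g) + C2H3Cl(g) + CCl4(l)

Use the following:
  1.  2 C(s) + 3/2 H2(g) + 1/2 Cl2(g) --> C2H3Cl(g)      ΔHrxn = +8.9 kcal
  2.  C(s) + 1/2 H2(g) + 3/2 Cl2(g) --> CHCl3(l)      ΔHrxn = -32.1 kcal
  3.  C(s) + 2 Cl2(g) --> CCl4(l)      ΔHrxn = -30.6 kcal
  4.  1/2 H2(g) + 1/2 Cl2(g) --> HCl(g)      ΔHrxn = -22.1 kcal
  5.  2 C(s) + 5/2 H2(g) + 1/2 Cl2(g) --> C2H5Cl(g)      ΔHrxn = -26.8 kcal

ΔHrxn = 59.3 kcal

eq. 1 as written: +8.9 kcal
eq. 2 reversed: +32.1 kcal
eq. 3 as written: -30.6 kcal
eq. 4 reversed: +22.1 kcal
eq. 5 reversed: +26.8 kcal
ΔHrxn = (1)·(+8.9) + (-1)·(-32.1) + (1)·(-30.6) + (-1)·(-22.1) + (-1)·(-26.8) = 59.3 kcal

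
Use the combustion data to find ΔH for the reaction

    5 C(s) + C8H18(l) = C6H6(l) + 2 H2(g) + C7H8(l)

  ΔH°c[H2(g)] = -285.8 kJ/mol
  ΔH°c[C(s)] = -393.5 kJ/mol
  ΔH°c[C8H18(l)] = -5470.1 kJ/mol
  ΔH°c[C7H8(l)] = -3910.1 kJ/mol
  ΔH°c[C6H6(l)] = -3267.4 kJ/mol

Using ΔH = Σ nΔHc°(reactants) − Σ nΔHc°(products):
= [5·(-393.5) + 1·(-5470.1)] − [1·(-3267.4) + 2·(-285.8) + 1·(-3910.1)]
= 311.5 kJ/mol

ΔH = 311.5 kJ/mol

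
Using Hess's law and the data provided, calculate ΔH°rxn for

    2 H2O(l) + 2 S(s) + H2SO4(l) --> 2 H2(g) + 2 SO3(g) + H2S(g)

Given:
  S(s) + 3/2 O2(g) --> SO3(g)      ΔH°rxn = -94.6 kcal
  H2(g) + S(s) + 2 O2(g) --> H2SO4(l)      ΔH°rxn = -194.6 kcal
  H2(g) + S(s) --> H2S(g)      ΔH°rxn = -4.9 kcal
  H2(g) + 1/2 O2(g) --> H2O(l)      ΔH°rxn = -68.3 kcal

equation 1 × 2 (scale by 2 for the 2 SO3(g)): (2)·(-94.6) = -189.2 kcal
equation 2 reversed (reverse to put H2SO4(l) on the reactant side): +194.6 kcal
equation 3 as written (H2S(g) already on the product side): -4.9 kcal
equation 4 reversed and × 2 (H2O(l) must end up as a reactant; scale by 2 for the 2 H2O(l)): (-2)·(-68.3) = +136.6 kcal
ΔH°rxn = (2)·(-94.6) + (-1)·(-194.6) + (1)·(-4.9) + (-2)·(-68.3) = 137.1 kcal

ΔH°rxn = 137.1 kcal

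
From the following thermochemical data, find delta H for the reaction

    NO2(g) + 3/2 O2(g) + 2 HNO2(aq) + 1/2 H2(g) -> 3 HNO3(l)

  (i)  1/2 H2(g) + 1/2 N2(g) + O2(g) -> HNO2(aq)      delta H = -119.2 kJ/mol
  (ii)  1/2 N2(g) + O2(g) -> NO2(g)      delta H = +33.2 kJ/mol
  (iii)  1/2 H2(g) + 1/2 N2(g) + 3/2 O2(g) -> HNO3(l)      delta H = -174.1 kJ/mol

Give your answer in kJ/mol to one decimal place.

(i) reversed and × 2 (HNO2(aq) must end up as a reactant; ×2 to match 2 HNO2(aq) in the target): (-2)·(-119.2) = +238.4 kJ/mol
(ii) reversed (NO2(g) must end up as a reactant): -33.2 kJ/mol
(iii) × 3 (×3 to match 3 HNO3(l) in the target): (3)·(-174.1) = -522.3 kJ/mol
Combining the equations, delta H = (+238.4) + (-33.2) + (-522.3) = -317.1 kJ/mol

delta H = -317.1 kJ/mol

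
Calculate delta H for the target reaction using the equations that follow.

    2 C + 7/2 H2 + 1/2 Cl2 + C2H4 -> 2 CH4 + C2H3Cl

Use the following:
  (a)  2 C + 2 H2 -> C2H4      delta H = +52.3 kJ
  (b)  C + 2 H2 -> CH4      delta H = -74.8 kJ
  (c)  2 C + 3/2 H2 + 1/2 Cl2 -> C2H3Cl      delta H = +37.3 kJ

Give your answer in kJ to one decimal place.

(a) reversed: -52.3 kJ
(b) × 2: (2)·(-74.8) = -149.6 kJ
(c) as written: +37.3 kJ
delta H = (-1)·(+52.3) + (2)·(-74.8) + (1)·(+37.3) = -164.6 kJ

delta H = -164.6 kJ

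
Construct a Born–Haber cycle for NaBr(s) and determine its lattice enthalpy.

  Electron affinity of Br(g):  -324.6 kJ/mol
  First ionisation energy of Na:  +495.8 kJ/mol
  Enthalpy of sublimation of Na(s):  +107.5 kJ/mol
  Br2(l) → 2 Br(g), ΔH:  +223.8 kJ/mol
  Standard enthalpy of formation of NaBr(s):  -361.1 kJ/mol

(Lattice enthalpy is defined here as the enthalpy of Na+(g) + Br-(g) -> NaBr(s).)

U = -751.7 kJ/mol

ΔHf° = 1·ΔHsub + 1·(ΣIE) + 1/2·D(Br2) + 1·EA + U
-361.1 = 1·(+107.5) + 1·(+495.8) + 1/2·(+223.8) + 1·(-324.6) + U
U = -361.1 − (+390.6) = -751.7 kJ/mol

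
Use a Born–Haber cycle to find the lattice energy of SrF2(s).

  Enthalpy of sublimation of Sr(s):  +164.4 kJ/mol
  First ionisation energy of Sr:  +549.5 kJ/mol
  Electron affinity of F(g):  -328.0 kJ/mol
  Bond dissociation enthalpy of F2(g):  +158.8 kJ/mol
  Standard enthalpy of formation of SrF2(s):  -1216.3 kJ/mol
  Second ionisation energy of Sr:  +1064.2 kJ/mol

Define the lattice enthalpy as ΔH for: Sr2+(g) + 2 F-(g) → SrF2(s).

ΔHf° = 1·ΔHsub + 1·(ΣIE) + 1·D(F2) + 2·EA + U
-1216.3 = 1·(+164.4) + 1·(+1613.7) + 1·(+158.8) + 2·(-328.0) + U
U = -1216.3 − (+1280.9) = -2497.2 kJ/mol

U = -2497.2 kJ/mol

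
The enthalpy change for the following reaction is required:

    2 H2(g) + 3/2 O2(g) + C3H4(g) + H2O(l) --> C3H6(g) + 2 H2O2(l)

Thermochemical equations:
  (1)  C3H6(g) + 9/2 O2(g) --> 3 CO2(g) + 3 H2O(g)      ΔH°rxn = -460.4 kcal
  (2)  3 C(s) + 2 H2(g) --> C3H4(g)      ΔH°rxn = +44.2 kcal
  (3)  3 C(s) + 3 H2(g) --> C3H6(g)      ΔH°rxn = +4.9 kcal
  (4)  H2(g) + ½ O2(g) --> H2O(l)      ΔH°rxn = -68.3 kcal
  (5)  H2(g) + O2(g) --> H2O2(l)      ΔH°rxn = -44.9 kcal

(1): not needed.
(2) reversed: -44.2 kcal
(3) as written: +4.9 kcal
(4) reversed: +68.3 kcal
(5) × 2: (2)·(-44.9) = -89.8 kcal
Summing the manipulated equations, ΔH°rxn = (-44.2) + (+4.9) + (+68.3) + (-89.8) = -60.8 kcal

ΔH°rxn = -60.8 kcal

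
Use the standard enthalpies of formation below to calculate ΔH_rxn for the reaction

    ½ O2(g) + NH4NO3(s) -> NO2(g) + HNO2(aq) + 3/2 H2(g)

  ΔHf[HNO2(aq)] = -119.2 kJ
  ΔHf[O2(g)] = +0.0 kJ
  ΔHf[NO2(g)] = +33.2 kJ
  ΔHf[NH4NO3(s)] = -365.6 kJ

ΔH_rxn = 279.6 kJ

ΔH°rxn = Σ nΔHf°(products) − Σ nΔHf°(reactants).
Products: 1·(+33.2) + 1·(-119.2) + 3/2·(+0.0) = -86.0
Reactants: 1/2·(+0.0) + 1·(-365.6) = -365.6
ΔH_rxn = (-86.0) − (-365.6) = 279.6 kJ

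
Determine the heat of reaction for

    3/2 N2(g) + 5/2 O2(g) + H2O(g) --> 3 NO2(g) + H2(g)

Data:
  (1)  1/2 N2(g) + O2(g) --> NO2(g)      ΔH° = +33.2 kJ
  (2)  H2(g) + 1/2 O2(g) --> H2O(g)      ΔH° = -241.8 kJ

(1) × 3: (3)·(+33.2) = +99.6 kJ
(2) reversed: +241.8 kJ
Combining the equations, ΔH° = (3)·(+33.2) + (-1)·(-241.8) = 341.4 kJ

ΔH° = 341.4 kJ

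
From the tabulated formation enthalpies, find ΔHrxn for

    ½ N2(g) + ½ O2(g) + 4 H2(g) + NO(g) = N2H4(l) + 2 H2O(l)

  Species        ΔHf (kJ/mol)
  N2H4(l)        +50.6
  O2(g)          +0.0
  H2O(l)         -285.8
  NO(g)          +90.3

Products: 1·(+50.6) + 2·(-285.8) = -521.0
Reactants: 1/2·(+0.0) + 1/2·(+0.0) + 4·(+0.0) + 1·(+90.3) = +90.3
ΔHrxn = (-521.0) − (+90.3) = -611.3 kJ/mol

ΔHrxn = -611.3 kJ/mol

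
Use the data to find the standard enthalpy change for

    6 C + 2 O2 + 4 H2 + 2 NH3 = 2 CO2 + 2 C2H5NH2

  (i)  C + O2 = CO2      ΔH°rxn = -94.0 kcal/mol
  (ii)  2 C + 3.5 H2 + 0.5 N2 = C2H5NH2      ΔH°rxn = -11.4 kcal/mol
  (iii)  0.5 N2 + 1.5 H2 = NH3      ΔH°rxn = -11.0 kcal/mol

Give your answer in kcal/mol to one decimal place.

ΔH°rxn = -188.8 kcal/mol

(i) × 2: (2)·(-94.0) = -188.0 kcal/mol
(ii) × 2: (2)·(-11.4) = -22.8 kcal/mol
(iii) reversed and × 2: (-2)·(-11.0) = +22.0 kcal/mol
Combining the equations, ΔH°rxn = (2)·(-94.0) + (2)·(-11.4) + (-2)·(-11.0) = -188.8 kcal/mol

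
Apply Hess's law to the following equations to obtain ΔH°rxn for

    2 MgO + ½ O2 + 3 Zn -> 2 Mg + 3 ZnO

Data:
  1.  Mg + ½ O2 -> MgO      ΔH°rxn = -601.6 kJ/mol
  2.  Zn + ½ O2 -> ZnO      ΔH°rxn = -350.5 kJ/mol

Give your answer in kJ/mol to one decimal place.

ΔH°rxn = 151.7 kJ/mol

eq. 1 reversed and × 2 (MgO must end up as a reactant; ×2 to match 2 MgO in the target): (-2)·(-601.6) = +1203.2 kJ/mol
eq. 2 × 3 (×3 to match 3 ZnO in the target): (3)·(-350.5) = -1051.5 kJ/mol
ΔH°rxn = (+1203.2) + (-1051.5) = 151.7 kJ/mol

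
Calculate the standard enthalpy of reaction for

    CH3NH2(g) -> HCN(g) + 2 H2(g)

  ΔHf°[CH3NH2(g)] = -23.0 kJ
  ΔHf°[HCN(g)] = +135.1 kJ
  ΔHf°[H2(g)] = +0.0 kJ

ΔH°rxn = 158.1 kJ

ΔH°rxn = Σ nΔHf°(products) − Σ nΔHf°(reactants).
Products: 1·(+135.1) + 2·(+0.0) = +135.1
Reactants: 1·(-23.0) = -23.0
ΔH°rxn = (+135.1) − (-23.0) = 158.1 kJ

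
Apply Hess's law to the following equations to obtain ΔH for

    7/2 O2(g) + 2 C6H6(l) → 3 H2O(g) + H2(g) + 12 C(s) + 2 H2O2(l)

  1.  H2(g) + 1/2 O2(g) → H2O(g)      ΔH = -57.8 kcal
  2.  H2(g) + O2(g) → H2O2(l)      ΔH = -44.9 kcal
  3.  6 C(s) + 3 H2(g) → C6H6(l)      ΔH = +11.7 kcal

eq. 1 × 3 (×3 to match 3 H2O(g) in the target): (3)·(-57.8) = -173.4 kcal
eq. 2 × 2 (scale by 2 for the 2 H2O2(l)): (2)·(-44.9) = -89.8 kcal
eq. 3 reversed and × 2 (C6H6(l) must end up as a reactant; ×2 to match 2 C6H6(l) in the target): (-2)·(+11.7) = -23.4 kcal
Combining the equations, ΔH = (3)·(-57.8) + (2)·(-44.9) + (-2)·(+11.7) = -286.6 kcal

ΔH = -286.6 kcal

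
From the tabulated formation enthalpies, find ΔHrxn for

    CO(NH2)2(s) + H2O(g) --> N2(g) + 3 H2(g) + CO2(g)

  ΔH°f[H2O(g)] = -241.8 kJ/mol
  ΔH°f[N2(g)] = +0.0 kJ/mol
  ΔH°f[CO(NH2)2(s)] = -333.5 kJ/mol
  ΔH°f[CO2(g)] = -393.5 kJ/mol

Products: 1·(+0.0) + 3·(+0.0) + 1·(-393.5) = -393.5
Reactants: 1·(-333.5) + 1·(-241.8) = -575.3
ΔHrxn = (-393.5) − (-575.3) = 181.8 kJ/mol

ΔHrxn = 181.8 kJ/mol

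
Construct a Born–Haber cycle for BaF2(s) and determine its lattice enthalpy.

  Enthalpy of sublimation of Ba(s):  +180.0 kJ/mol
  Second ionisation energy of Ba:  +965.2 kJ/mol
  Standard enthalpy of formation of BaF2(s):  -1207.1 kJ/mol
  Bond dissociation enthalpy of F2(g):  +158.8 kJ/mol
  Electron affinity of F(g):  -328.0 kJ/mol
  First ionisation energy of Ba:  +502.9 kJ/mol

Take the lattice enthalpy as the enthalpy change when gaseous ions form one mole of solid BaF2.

U = -2358.0 kJ/mol

ΔHf° = 1·ΔHsub + 1·(ΣIE) + 1·D(F2) + 2·EA + U
-1207.1 = 1·(+180.0) + 1·(+1468.1) + 1·(+158.8) + 2·(-328.0) + U
U = -1207.1 − (+1150.9) = -2358.0 kJ/mol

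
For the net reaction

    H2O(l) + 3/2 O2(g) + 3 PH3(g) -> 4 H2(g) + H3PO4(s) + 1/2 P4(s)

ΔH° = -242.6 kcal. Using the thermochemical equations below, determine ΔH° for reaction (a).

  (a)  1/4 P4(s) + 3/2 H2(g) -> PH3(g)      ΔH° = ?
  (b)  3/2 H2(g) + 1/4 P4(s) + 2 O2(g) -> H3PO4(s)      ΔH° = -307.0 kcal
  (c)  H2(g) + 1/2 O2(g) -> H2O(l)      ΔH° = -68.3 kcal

ΔH° = 1.3 kcal

(a) reversed and × 3: contributes −3·x
(b) as written: -307.0 kcal
(c) reversed: +68.3 kcal
-242.6 = (-307.0) + (+68.3) − 3·x
x = (-242.6 − (-238.7)) / (-3) = 1.3 kcal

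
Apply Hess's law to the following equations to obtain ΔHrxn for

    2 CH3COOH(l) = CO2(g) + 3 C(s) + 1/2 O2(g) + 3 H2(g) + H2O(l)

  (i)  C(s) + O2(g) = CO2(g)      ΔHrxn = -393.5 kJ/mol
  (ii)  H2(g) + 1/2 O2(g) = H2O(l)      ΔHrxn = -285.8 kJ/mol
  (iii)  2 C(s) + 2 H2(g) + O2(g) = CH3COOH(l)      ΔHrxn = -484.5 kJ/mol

ΔHrxn = 289.7 kJ/mol

(i) as written (CO2(g) already on the product side): -393.5 kJ/mol
(ii) as written (H2O(l) already on the product side): -285.8 kJ/mol
(iii) reversed and × 2 (reverse to put CH3COOH(l) on the reactant side; scale by 2 for the 2 CH3COOH(l)): (-2)·(-484.5) = +969.0 kJ/mol
ΔHrxn = (-393.5) + (-285.8) + (+969.0) = 289.7 kJ/mol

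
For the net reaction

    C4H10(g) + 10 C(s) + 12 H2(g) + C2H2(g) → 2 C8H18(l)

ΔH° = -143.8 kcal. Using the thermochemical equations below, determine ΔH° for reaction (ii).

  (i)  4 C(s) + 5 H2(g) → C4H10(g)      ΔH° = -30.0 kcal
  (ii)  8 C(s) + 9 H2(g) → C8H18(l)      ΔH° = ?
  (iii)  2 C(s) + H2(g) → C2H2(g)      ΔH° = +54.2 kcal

ΔH° = -59.8 kcal

(i) reversed (reverse to put C4H10(g) on the reactant side): +30.0 kcal
(ii) × 2 (×2 to match 2 C8H18(l) in the target): contributes 2·x
(iii) reversed (C2H2(g) must end up as a reactant): -54.2 kcal
-143.8 = (+30.0) + (-54.2) + 2·x
x = (-143.8 − (-24.2)) / (2) = -59.8 kcal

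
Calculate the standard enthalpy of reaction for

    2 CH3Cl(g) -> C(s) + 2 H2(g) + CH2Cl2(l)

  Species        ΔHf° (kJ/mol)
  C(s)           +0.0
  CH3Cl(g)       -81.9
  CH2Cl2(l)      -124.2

ΔHrxn = 39.6 kJ/mol

Products: 1·(+0.0) + 2·(+0.0) + 1·(-124.2) = -124.2
Reactants: 2·(-81.9) = -163.8
ΔHrxn = (-124.2) − (-163.8) = 39.6 kJ/mol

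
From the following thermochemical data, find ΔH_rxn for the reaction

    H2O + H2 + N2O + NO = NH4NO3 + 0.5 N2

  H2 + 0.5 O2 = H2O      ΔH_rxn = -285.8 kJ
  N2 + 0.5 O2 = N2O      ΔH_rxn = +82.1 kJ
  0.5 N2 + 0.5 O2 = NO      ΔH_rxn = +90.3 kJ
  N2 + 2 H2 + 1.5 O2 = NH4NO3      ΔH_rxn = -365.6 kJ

ΔH_rxn = -252.2 kJ

equation 1 reversed: +285.8 kJ
equation 2 reversed: -82.1 kJ
equation 3 reversed: -90.3 kJ
equation 4 as written: -365.6 kJ
ΔH_rxn = (-1)·(-285.8) + (-1)·(+82.1) + (-1)·(+90.3) + (1)·(-365.6) = -252.2 kJ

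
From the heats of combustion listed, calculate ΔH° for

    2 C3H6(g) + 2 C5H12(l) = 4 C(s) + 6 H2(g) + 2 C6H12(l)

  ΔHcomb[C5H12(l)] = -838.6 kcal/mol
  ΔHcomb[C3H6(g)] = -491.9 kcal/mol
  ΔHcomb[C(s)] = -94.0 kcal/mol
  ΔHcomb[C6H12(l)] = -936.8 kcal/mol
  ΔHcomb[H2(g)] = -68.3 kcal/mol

ΔH° = -1.6 kcal/mol

With combustion enthalpies, reactants minus products:
= [2·(-491.9) + 2·(-838.6)] − [4·(-94.0) + 6·(-68.3) + 2·(-936.8)]
= -1.6 kcal/mol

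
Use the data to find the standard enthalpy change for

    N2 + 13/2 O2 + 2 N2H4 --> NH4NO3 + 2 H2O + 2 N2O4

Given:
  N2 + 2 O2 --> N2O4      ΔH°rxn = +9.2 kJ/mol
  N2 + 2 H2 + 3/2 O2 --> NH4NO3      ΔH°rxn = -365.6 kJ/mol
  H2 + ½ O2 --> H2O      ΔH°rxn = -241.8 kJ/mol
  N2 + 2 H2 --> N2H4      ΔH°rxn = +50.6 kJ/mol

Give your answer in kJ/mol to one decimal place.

ΔH°rxn = -932.0 kJ/mol

equation 1 × 2 (×2 to match 2 N2O4 in the target): (2)·(+9.2) = +18.4 kJ/mol
equation 2 as written (NH4NO3 already on the product side): -365.6 kJ/mol
equation 3 × 2 (scale by 2 for the 2 H2O): (2)·(-241.8) = -483.6 kJ/mol
equation 4 reversed and × 2 (N2H4 must end up as a reactant; scale by 2 for the 2 N2H4): (-2)·(+50.6) = -101.2 kJ/mol
ΔH°rxn = (+18.4) + (-365.6) + (-483.6) + (-101.2) = -932.0 kJ/mol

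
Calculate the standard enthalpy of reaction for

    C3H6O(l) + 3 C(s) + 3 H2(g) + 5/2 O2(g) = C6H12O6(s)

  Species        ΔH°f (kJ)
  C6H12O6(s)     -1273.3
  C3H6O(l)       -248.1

Products: 1·(-1273.3) = -1273.3
Reactants: 1·(-248.1) + 3·(+0.0) + 3·(+0.0) + 5/2·(+0.0) = -248.1
ΔH_rxn = (-1273.3) − (-248.1) = -1025.2 kJ

ΔH_rxn = -1025.2 kJ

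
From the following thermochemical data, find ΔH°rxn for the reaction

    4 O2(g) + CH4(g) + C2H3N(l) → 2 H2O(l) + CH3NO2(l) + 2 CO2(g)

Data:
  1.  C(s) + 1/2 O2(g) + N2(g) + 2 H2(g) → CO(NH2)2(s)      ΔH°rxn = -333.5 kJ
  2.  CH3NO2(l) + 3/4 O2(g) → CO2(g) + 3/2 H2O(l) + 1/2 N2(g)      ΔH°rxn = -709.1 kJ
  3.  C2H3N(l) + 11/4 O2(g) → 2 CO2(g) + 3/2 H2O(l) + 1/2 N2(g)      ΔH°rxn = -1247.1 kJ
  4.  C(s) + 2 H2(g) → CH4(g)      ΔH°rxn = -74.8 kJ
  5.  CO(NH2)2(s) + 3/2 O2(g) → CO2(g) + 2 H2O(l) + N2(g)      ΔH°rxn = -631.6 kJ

eq. 1 as written: -333.5 kJ
eq. 2 reversed: +709.1 kJ
eq. 3 as written: -1247.1 kJ
eq. 4 reversed: +74.8 kJ
eq. 5 as written: -631.6 kJ
ΔH°rxn = (-333.5) + (+709.1) + (-1247.1) + (+74.8) + (-631.6) = -1428.3 kJ

ΔH°rxn = -1428.3 kJ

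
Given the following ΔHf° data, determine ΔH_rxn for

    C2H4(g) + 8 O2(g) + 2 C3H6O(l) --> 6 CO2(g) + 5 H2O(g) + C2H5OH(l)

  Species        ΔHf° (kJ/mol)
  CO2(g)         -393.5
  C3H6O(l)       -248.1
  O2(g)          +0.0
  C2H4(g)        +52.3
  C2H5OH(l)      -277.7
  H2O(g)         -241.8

Products: 6·(-393.5) + 5·(-241.8) + 1·(-277.7) = -3847.7
Reactants: 1·(+52.3) + 8·(+0.0) + 2·(-248.1) = -443.9
ΔH_rxn = (-3847.7) − (-443.9) = -3403.8 kJ/mol

ΔH_rxn = -3403.8 kJ/mol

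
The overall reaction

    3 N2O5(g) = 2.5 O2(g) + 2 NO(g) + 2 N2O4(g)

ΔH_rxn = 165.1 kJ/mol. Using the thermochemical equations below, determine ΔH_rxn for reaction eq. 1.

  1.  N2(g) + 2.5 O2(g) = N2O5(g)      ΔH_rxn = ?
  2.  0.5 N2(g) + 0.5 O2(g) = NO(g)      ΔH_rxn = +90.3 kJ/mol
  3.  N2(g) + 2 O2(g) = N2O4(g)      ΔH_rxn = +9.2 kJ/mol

eq. 1 reversed and × 3: contributes −3·x
eq. 2 × 2: (2)·(+90.3) = +180.6 kJ/mol
eq. 3 × 2: (2)·(+9.2) = +18.4 kJ/mol
+165.1 = (+180.6) + (+18.4) − 3·x
x = (+165.1 − (+199.0)) / (-3) = 11.3 kJ/mol

ΔH_rxn = 11.3 kJ/mol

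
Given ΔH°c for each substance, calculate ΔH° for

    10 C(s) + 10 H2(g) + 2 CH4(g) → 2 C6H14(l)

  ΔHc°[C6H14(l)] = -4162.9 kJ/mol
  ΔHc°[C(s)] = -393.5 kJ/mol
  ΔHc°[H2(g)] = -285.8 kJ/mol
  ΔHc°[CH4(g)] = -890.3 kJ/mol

With combustion enthalpies, reactants minus products:
= [10·(-393.5) + 10·(-285.8) + 2·(-890.3)] − [2·(-4162.9)]
= -247.8 kJ/mol

ΔH° = -247.8 kJ/mol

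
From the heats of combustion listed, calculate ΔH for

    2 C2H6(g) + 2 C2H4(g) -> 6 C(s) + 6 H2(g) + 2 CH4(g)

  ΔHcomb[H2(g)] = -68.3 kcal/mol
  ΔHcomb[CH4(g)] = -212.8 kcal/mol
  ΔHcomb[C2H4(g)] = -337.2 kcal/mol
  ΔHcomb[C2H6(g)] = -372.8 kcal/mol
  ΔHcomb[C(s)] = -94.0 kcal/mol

Using ΔH = Σ nΔHc°(reactants) − Σ nΔHc°(products):
= [2·(-372.8) + 2·(-337.2)] − [6·(-94.0) + 6·(-68.3) + 2·(-212.8)]
= -20.6 kcal/mol

ΔH = -20.6 kcal/mol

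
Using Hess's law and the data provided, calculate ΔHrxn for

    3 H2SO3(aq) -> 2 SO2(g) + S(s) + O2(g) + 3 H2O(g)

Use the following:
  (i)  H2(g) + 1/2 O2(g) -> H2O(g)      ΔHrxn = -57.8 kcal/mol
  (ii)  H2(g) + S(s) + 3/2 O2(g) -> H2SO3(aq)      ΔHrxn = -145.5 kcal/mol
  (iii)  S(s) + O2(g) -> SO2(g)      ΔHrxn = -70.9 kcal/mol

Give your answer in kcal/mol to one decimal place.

ΔHrxn = 121.3 kcal/mol

(i) × 3: (3)·(-57.8) = -173.4 kcal/mol
(ii) reversed and × 3: (-3)·(-145.5) = +436.5 kcal/mol
(iii) × 2: (2)·(-70.9) = -141.8 kcal/mol
Since enthalpy is a state function, ΔHrxn = (3)·(-57.8) + (-3)·(-145.5) + (2)·(-70.9) = 121.3 kcal/mol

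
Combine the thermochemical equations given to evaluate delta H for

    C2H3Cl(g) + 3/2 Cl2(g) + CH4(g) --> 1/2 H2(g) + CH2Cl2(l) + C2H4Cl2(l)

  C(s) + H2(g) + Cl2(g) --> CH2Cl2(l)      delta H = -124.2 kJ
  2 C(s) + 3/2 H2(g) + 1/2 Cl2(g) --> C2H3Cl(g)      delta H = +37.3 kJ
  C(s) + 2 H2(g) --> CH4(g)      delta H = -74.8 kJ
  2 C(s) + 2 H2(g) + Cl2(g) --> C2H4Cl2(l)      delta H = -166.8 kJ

delta H = -253.5 kJ

equation 1 as written: -124.2 kJ
equation 2 reversed: -37.3 kJ
equation 3 reversed: +74.8 kJ
equation 4 as written: -166.8 kJ
Since enthalpy is a state function, delta H = (-124.2) + (-37.3) + (+74.8) + (-166.8) = -253.5 kJ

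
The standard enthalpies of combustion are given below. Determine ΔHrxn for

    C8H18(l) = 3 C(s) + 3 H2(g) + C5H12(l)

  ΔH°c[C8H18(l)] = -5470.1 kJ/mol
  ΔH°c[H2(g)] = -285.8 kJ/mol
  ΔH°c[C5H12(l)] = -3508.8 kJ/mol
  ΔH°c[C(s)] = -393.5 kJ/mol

ΔHrxn = 76.6 kJ/mol

With combustion enthalpies, reactants minus products:
= [1·(-5470.1)] − [3·(-393.5) + 3·(-285.8) + 1·(-3508.8)]
= 76.6 kJ/mol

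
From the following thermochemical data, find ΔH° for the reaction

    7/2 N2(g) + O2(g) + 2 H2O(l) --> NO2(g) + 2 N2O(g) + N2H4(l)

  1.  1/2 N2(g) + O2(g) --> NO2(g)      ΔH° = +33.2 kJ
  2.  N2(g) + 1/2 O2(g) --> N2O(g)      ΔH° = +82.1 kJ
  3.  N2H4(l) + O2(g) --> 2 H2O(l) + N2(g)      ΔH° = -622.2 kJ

ΔH° = 819.6 kJ

eq. 1 as written (NO2(g) already on the product side): +33.2 kJ
eq. 2 × 2 (scale by 2 for the 2 N2O(g)): (2)·(+82.1) = +164.2 kJ
eq. 3 reversed (reverse to put N2H4(l) on the product side): +622.2 kJ
Combining the equations, ΔH° = (1)·(+33.2) + (2)·(+82.1) + (-1)·(-622.2) = 819.6 kJ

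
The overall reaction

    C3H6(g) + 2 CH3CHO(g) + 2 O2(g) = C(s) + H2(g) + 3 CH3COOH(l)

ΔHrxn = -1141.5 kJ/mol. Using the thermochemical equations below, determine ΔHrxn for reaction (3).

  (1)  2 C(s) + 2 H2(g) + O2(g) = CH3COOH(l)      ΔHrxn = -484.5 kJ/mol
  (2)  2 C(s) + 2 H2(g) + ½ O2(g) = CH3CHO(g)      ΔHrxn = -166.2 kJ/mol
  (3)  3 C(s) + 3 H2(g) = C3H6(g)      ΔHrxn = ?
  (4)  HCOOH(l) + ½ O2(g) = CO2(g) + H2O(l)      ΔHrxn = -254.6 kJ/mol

ΔHrxn = 20.4 kJ/mol

(1) × 3: (3)·(-484.5) = -1453.5 kJ/mol
(2) reversed and × 2: (-2)·(-166.2) = +332.4 kJ/mol
(3) reversed: contributes −x
(4): not needed.
-1141.5 = (-1453.5) + (+332.4) − x
x = (-1141.5 − (-1121.1)) / (-1) = 20.4 kJ/mol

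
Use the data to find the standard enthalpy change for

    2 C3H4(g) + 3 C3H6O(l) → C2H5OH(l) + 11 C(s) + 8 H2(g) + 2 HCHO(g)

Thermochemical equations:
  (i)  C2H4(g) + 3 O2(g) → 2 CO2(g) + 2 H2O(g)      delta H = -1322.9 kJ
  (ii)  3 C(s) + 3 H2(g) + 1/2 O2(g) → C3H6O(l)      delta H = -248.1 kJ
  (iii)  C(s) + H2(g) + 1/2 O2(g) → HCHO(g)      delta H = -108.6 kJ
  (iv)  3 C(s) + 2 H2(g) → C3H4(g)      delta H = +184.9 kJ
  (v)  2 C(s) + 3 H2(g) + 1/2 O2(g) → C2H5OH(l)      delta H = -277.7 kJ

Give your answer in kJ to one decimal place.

(i): not needed.
(ii) reversed and × 3: (-3)·(-248.1) = +744.3 kJ
(iii) × 2: (2)·(-108.6) = -217.2 kJ
(iv) reversed and × 2: (-2)·(+184.9) = -369.8 kJ
(v) as written: -277.7 kJ
Summing the manipulated equations, delta H = (-3)·(-248.1) + (2)·(-108.6) + (-2)·(+184.9) + (1)·(-277.7) = -120.4 kJ

delta H = -120.4 kJ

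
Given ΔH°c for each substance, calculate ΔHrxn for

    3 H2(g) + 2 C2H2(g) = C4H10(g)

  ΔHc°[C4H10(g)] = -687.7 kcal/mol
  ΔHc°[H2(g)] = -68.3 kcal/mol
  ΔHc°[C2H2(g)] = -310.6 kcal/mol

Using ΔH = Σ nΔHc°(reactants) − Σ nΔHc°(products):
= [3·(-68.3) + 2·(-310.6)] − [1·(-687.7)]
= -138.4 kcal/mol

ΔHrxn = -138.4 kcal/mol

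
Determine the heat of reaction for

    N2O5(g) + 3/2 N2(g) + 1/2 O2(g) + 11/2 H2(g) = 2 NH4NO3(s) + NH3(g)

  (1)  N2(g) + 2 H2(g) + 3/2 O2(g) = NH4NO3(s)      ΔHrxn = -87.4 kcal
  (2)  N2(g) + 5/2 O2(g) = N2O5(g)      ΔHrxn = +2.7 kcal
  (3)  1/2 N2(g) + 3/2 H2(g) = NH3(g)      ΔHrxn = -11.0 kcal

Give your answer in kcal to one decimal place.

ΔHrxn = -188.5 kcal

(1) × 2 (×2 to match 2 NH4NO3(s) in the target): (2)·(-87.4) = -174.8 kcal
(2) reversed (N2O5(g) must end up as a reactant): -2.7 kcal
(3) as written (NH3(g) already on the product side): -11.0 kcal
By Hess's law, ΔHrxn = (2)·(-87.4) + (-1)·(+2.7) + (1)·(-11.0) = -188.5 kcal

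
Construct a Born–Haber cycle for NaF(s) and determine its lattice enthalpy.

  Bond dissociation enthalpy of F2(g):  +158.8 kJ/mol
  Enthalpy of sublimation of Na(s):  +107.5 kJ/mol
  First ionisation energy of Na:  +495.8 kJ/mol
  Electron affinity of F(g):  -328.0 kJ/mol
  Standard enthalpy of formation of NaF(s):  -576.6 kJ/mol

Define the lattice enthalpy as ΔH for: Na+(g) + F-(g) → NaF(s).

U = -931.3 kJ/mol

ΔHf° = 1·ΔHsub + 1·(ΣIE) + 1/2·D(F2) + 1·EA + U
-576.6 = 1·(+107.5) + 1·(+495.8) + 1/2·(+158.8) + 1·(-328.0) + U
U = -576.6 − (+354.7) = -931.3 kJ/mol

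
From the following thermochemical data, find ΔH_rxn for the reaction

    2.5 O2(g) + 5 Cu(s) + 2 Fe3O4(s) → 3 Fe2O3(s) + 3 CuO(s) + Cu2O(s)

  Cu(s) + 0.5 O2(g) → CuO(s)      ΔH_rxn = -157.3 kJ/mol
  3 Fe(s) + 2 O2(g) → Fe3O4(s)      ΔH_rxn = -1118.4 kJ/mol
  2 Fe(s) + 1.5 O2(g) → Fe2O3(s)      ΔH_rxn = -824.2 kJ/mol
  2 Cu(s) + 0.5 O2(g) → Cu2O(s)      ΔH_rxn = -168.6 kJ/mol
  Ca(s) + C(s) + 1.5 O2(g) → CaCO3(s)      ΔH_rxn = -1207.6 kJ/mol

equation 1 × 3 (scale by 3 for the 3 CuO(s)): (3)·(-157.3) = -471.9 kJ/mol
equation 2 reversed and × 2 (Fe3O4(s) must end up as a reactant; ×2 to match 2 Fe3O4(s) in the target): (-2)·(-1118.4) = +2236.8 kJ/mol
equation 3 × 3 (×3 to match 3 Fe2O3(s) in the target): (3)·(-824.2) = -2472.6 kJ/mol
equation 4 as written (Cu2O(s) already on the product side): -168.6 kJ/mol
equation 5: not needed (C(s) appears nowhere else).
ΔH_rxn = (3)·(-157.3) + (-2)·(-1118.4) + (3)·(-824.2) + (1)·(-168.6) = -876.3 kJ/mol

ΔH_rxn = -876.3 kJ/mol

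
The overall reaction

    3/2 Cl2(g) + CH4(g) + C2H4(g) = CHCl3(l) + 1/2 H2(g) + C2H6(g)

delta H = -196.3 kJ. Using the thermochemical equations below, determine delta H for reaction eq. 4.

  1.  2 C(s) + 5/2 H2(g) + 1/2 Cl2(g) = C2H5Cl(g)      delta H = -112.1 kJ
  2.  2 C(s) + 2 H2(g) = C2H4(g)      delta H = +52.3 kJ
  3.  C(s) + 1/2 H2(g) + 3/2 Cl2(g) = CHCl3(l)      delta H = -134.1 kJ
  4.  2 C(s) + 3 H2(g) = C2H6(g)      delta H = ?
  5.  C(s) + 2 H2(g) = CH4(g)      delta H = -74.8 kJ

delta H = -84.7 kJ

eq. 1: not needed.
eq. 2 reversed: -52.3 kJ
eq. 3 as written: -134.1 kJ
eq. 4 as written: contributes x
eq. 5 reversed: +74.8 kJ
-196.3 = (-52.3) + (-134.1) + (+74.8) + x
x = (-196.3 − (-111.6)) / (1) = -84.7 kJ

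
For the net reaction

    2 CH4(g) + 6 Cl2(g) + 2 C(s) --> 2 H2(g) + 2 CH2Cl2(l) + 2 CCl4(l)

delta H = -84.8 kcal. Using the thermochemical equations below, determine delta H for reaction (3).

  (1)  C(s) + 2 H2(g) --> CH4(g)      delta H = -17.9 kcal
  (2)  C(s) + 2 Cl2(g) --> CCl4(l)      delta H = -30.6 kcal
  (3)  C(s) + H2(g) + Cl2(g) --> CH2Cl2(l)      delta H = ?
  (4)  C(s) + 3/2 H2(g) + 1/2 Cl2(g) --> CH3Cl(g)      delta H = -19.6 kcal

delta H = -29.7 kcal

(1) reversed and × 2: (-2)·(-17.9) = +35.8 kcal
(2) × 2: (2)·(-30.6) = -61.2 kcal
(3) × 2: contributes 2·x
(4): not needed.
-84.8 = (+35.8) + (-61.2) + 2·x
x = (-84.8 − (-25.4)) / (2) = -29.7 kcal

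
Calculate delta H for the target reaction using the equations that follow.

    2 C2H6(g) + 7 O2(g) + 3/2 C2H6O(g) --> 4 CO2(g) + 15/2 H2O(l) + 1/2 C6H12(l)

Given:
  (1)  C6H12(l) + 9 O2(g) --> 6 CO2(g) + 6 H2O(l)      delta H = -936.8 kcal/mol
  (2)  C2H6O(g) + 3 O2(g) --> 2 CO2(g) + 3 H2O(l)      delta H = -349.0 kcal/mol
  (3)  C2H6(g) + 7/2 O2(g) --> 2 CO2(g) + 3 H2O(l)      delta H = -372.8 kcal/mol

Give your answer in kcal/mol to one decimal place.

(1) reversed and × 1/2 (C6H12(l) must end up as a product; ×1/2 to match 1/2 C6H12(l) in the target): (-1/2)·(-936.8) = +468.4 kcal/mol
(2) × 3/2 (×3/2 to match 3/2 C2H6O(g) in the target): (3/2)·(-349.0) = -523.5 kcal/mol
(3) × 2 (scale by 2 for the 2 C2H6(g)): (2)·(-372.8) = -745.6 kcal/mol
delta H = (+468.4) + (-523.5) + (-745.6) = -800.7 kcal/mol

delta H = -800.7 kcal/mol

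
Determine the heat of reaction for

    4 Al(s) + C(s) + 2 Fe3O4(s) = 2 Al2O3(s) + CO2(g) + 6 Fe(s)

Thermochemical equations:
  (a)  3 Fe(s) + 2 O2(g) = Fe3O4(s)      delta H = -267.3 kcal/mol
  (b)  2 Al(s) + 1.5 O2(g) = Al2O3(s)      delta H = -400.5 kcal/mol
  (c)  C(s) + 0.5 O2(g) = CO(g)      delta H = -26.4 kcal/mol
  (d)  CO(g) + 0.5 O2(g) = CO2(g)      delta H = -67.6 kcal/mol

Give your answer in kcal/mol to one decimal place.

delta H = -360.4 kcal/mol

(a) reversed and × 2 (Fe3O4(s) must end up as a reactant; ×2 to match 2 Fe3O4(s) in the target): (-2)·(-267.3) = +534.6 kcal/mol
(b) × 2 (×2 to match 2 Al2O3(s) in the target): (2)·(-400.5) = -801.0 kcal/mol
(c) as written (C(s) already on the reactant side): -26.4 kcal/mol
(d) as written (CO2(g) already on the product side): -67.6 kcal/mol
delta H = (+534.6) + (-801.0) + (-26.4) + (-67.6) = -360.4 kcal/mol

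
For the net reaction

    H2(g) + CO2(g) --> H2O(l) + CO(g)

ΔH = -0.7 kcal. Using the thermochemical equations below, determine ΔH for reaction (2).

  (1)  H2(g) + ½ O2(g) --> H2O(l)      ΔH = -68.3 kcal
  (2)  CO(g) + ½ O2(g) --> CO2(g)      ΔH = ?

(1) as written (H2O(l) already on the product side): -68.3 kcal
(2) reversed (reverse to put CO(g) on the product side): contributes −x
-0.7 = (-68.3) − x
x = (-0.7 − (-68.3)) / (-1) = -67.6 kcal

ΔH = -67.6 kcal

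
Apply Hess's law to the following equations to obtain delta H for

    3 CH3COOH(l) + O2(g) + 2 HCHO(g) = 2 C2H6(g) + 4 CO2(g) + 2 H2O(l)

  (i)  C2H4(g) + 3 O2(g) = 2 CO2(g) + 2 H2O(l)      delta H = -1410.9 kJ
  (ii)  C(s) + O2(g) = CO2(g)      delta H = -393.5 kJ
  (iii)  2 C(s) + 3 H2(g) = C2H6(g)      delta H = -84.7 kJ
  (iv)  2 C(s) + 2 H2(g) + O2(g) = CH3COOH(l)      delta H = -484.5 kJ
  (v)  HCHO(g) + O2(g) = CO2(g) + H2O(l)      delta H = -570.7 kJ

delta H = -644.3 kJ

(i): not needed (C2H4(g) appears nowhere else).
(ii) × 2: (2)·(-393.5) = -787.0 kJ
(iii) × 2 (scale by 2 for the 2 C2H6(g)): (2)·(-84.7) = -169.4 kJ
(iv) reversed and × 3 (reverse to put CH3COOH(l) on the reactant side; scale by 3 for the 3 CH3COOH(l)): (-3)·(-484.5) = +1453.5 kJ
(v) × 2 (×2 to match 2 HCHO(g) in the target): (2)·(-570.7) = -1141.4 kJ
Since enthalpy is a state function, delta H = (2)·(-393.5) + (2)·(-84.7) + (-3)·(-484.5) + (2)·(-570.7) = -644.3 kJ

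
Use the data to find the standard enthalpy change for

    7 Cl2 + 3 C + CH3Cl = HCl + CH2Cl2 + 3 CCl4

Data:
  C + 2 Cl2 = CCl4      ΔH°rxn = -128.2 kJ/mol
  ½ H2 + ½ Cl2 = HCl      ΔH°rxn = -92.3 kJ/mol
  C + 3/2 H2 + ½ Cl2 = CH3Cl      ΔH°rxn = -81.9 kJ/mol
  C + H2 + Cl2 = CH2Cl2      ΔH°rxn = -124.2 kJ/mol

equation 1 × 3 (×3 to match 3 CCl4 in the target): (3)·(-128.2) = -384.6 kJ/mol
equation 2 as written (HCl already on the product side): -92.3 kJ/mol
equation 3 reversed (reverse to put CH3Cl on the reactant side): +81.9 kJ/mol
equation 4 as written (CH2Cl2 already on the product side): -124.2 kJ/mol
ΔH°rxn = (-384.6) + (-92.3) + (+81.9) + (-124.2) = -519.2 kJ/mol

ΔH°rxn = -519.2 kJ/mol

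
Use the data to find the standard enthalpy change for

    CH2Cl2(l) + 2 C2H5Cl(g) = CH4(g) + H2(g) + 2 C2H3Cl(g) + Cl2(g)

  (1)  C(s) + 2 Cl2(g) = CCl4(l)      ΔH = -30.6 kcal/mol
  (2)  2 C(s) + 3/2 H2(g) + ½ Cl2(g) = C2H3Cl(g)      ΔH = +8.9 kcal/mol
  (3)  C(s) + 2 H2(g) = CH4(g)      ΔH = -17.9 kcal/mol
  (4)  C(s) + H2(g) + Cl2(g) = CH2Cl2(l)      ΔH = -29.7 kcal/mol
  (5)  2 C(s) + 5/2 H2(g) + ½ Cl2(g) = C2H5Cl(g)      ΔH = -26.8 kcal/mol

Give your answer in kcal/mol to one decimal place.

ΔH = 83.2 kcal/mol

(1): not needed (CCl4(l) appears nowhere else).
(2) × 2 (×2 to match 2 C2H3Cl(g) in the target): (2)·(+8.9) = +17.8 kcal/mol
(3) as written (CH4(g) already on the product side): -17.9 kcal/mol
(4) reversed (reverse to put CH2Cl2(l) on the reactant side): +29.7 kcal/mol
(5) reversed and × 2 (reverse to put C2H5Cl(g) on the reactant side; scale by 2 for the 2 C2H5Cl(g)): (-2)·(-26.8) = +53.6 kcal/mol
Combining the equations, ΔH = (2)·(+8.9) + (1)·(-17.9) + (-1)·(-29.7) + (-2)·(-26.8) = 83.2 kcal/mol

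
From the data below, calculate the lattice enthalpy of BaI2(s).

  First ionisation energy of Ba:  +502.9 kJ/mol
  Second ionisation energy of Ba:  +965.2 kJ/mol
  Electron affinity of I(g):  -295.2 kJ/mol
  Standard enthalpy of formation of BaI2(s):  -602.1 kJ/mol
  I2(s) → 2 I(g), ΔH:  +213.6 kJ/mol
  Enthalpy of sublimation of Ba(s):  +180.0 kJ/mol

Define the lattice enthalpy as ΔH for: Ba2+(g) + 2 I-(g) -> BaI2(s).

ΔHf° = 1·ΔHsub + 1·(ΣIE) + 1·D(I2) + 2·EA + U
-602.1 = 1·(+180.0) + 1·(+1468.1) + 1·(+213.6) + 2·(-295.2) + U
U = -602.1 − (+1271.3) = -1873.4 kJ/mol

U = -1873.4 kJ/mol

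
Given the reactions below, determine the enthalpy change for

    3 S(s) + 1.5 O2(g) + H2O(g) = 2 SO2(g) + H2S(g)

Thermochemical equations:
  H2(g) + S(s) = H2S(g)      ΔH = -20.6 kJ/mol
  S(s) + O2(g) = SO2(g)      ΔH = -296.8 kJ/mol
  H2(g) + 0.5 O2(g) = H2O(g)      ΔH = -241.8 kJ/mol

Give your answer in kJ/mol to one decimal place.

equation 1 as written: -20.6 kJ/mol
equation 2 × 2: (2)·(-296.8) = -593.6 kJ/mol
equation 3 reversed: +241.8 kJ/mol
Combining the equations, ΔH = (-20.6) + (-593.6) + (+241.8) = -372.4 kJ/mol

ΔH = -372.4 kJ/mol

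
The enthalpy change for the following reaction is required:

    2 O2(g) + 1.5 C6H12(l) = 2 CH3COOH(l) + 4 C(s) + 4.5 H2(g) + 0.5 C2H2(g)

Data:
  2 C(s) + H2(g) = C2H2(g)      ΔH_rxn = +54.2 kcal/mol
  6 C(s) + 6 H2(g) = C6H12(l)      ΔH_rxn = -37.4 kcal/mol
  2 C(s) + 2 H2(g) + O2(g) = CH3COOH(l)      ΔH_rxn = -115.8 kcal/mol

equation 1 × 1/2 (×1/2 to match 1/2 C2H2(g) in the target): (1/2)·(+54.2) = +27.1 kcal/mol
equation 2 reversed and × 3/2 (C6H12(l) must end up as a reactant; ×3/2 to match 3/2 C6H12(l) in the target): (-3/2)·(-37.4) = +56.1 kcal/mol
equation 3 × 2 (×2 to match 2 CH3COOH(l) in the target): (2)·(-115.8) = -231.6 kcal/mol
ΔH_rxn = (1/2)·(+54.2) + (-3/2)·(-37.4) + (2)·(-115.8) = -148.4 kcal/mol

ΔH_rxn = -148.4 kcal/mol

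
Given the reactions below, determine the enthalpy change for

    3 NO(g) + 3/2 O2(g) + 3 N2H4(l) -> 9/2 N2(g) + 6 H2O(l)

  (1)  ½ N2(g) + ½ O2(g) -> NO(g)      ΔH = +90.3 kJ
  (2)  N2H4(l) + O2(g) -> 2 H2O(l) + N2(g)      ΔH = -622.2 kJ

(1) reversed and × 3 (reverse to put NO(g) on the reactant side; ×3 to match 3 NO(g) in the target): (-3)·(+90.3) = -270.9 kJ
(2) × 3 (scale by 3 for the 3 N2H4(l)): (3)·(-622.2) = -1866.6 kJ
ΔH = (-270.9) + (-1866.6) = -2137.5 kJ

ΔH = -2137.5 kJ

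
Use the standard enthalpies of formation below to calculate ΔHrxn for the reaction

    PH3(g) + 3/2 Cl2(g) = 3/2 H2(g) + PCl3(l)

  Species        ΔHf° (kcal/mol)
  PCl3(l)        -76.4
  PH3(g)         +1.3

ΔHrxn = -77.7 kcal/mol

Products: 3/2·(+0.0) + 1·(-76.4) = -76.4
Reactants: 1·(+1.3) + 3/2·(+0.0) = +1.3
ΔHrxn = (-76.4) − (+1.3) = -77.7 kcal/mol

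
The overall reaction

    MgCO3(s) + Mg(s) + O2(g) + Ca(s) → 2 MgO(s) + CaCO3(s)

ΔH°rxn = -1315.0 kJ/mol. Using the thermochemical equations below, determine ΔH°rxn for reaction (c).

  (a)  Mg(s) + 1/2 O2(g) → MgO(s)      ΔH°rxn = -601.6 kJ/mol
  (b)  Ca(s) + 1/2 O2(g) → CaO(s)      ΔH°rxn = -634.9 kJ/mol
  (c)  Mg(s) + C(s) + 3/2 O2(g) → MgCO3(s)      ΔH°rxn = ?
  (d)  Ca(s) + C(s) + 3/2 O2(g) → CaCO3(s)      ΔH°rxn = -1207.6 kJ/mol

(a) × 2 (×2 to match 2 MgO(s) in the target): (2)·(-601.6) = -1203.2 kJ/mol
(b): not needed (CaO(s) appears nowhere else).
(c) reversed (reverse to put MgCO3(s) on the reactant side): contributes −x
(d) as written (CaCO3(s) already on the product side): -1207.6 kJ/mol
-1315.0 = (-1203.2) + (-1207.6) − x
x = (-1315.0 − (-2410.8)) / (-1) = -1095.8 kJ/mol

ΔH°rxn = -1095.8 kJ/mol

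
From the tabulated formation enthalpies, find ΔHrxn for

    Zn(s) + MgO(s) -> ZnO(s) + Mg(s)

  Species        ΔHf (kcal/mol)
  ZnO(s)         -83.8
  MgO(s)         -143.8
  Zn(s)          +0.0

Products: 1·(-83.8) + 1·(+0.0) = -83.8
Reactants: 1·(+0.0) + 1·(-143.8) = -143.8
ΔHrxn = (-83.8) − (-143.8) = 60.0 kcal/mol

ΔHrxn = 60.0 kcal/mol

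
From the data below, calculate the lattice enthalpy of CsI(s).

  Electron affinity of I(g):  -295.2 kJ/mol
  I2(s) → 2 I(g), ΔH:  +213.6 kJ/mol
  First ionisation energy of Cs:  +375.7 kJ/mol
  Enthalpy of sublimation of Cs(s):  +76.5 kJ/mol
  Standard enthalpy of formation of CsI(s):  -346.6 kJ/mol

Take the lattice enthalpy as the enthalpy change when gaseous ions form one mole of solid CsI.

U = -610.4 kJ/mol

ΔHf° = 1·ΔHsub + 1·(ΣIE) + 1/2·D(I2) + 1·EA + U
-346.6 = 1·(+76.5) + 1·(+375.7) + 1/2·(+213.6) + 1·(-295.2) + U
U = -346.6 − (+263.8) = -610.4 kJ/mol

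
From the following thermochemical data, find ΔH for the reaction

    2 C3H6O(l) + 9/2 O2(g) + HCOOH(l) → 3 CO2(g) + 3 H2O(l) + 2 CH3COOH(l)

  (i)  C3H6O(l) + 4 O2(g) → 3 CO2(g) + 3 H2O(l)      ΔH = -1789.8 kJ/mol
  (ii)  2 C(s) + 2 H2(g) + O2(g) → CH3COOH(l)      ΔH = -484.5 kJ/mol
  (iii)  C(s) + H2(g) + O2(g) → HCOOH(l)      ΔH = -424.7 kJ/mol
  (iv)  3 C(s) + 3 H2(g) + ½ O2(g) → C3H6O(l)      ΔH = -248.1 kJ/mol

(i) as written: -1789.8 kJ/mol
(ii) × 2: (2)·(-484.5) = -969.0 kJ/mol
(iii) reversed: +424.7 kJ/mol
(iv) reversed: +248.1 kJ/mol
ΔH = (1)·(-1789.8) + (2)·(-484.5) + (-1)·(-424.7) + (-1)·(-248.1) = -2086.0 kJ/mol

ΔH = -2086.0 kJ/mol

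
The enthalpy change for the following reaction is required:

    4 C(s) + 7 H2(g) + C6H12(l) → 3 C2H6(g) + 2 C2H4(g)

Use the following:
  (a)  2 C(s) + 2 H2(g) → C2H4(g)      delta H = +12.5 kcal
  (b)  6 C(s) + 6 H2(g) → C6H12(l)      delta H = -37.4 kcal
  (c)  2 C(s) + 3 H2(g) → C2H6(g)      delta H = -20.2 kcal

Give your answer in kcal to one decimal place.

delta H = 1.8 kcal

(a) × 2: (2)·(+12.5) = +25.0 kcal
(b) reversed: +37.4 kcal
(c) × 3: (3)·(-20.2) = -60.6 kcal
By Hess's law, delta H = (+25.0) + (+37.4) + (-60.6) = 1.8 kcal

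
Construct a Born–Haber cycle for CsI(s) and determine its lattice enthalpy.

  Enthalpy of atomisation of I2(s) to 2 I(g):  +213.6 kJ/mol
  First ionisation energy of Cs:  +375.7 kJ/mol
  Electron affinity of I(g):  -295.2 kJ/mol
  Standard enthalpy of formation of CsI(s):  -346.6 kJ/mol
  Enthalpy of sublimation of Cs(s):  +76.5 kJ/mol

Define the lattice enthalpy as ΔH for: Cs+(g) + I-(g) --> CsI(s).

ΔHf° = 1·ΔHsub + 1·(ΣIE) + 1/2·D(I2) + 1·EA + U
-346.6 = 1·(+76.5) + 1·(+375.7) + 1/2·(+213.6) + 1·(-295.2) + U
U = -346.6 − (+263.8) = -610.4 kJ/mol

U = -610.4 kJ/mol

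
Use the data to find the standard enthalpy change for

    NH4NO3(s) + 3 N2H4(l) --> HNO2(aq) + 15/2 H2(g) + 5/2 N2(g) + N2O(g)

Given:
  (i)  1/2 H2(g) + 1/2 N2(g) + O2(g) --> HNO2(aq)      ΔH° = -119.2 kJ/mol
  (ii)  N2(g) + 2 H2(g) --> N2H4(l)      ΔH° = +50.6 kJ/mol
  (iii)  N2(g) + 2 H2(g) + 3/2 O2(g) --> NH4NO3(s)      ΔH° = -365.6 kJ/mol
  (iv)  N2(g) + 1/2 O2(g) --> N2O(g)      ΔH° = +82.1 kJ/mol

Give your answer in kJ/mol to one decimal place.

(i) as written (HNO2(aq) already on the product side): -119.2 kJ/mol
(ii) reversed and × 3 (N2H4(l) must end up as a reactant; ×3 to match 3 N2H4(l) in the target): (-3)·(+50.6) = -151.8 kJ/mol
(iii) reversed (reverse to put NH4NO3(s) on the reactant side): +365.6 kJ/mol
(iv) as written (N2O(g) already on the product side): +82.1 kJ/mol
ΔH° = (-119.2) + (-151.8) + (+365.6) + (+82.1) = 176.7 kJ/mol

ΔH° = 176.7 kJ/mol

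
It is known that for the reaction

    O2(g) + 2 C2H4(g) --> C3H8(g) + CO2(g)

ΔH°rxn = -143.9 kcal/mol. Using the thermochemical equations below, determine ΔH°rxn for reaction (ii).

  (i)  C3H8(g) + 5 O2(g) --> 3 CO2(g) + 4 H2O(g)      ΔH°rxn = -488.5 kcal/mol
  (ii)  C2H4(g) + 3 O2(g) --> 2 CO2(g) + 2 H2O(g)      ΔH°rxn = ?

(i) reversed: +488.5 kcal/mol
(ii) × 2: contributes 2·x
-143.9 = (+488.5) + 2·x
x = (-143.9 − (+488.5)) / (2) = -316.2 kcal/mol

ΔH°rxn = -316.2 kcal/mol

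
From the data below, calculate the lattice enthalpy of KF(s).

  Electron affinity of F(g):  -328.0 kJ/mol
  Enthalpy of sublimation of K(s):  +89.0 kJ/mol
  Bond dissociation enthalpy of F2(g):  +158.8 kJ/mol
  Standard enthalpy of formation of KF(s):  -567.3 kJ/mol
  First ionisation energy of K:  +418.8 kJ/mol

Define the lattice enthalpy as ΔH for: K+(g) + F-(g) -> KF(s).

U = -826.5 kJ/mol

ΔHf° = 1·ΔHsub + 1·(ΣIE) + 1/2·D(F2) + 1·EA + U
-567.3 = 1·(+89.0) + 1·(+418.8) + 1/2·(+158.8) + 1·(-328.0) + U
U = -567.3 − (+259.2) = -826.5 kJ/mol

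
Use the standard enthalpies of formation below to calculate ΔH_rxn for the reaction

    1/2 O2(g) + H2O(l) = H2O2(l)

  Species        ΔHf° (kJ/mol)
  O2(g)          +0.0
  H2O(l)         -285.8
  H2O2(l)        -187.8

ΔH°rxn = Σ nΔHf°(products) − Σ nΔHf°(reactants).
Products: 1·(-187.8) = -187.8
Reactants: 1/2·(+0.0) + 1·(-285.8) = -285.8
ΔH_rxn = (-187.8) − (-285.8) = 98.0 kJ/mol

ΔH_rxn = 98.0 kJ/mol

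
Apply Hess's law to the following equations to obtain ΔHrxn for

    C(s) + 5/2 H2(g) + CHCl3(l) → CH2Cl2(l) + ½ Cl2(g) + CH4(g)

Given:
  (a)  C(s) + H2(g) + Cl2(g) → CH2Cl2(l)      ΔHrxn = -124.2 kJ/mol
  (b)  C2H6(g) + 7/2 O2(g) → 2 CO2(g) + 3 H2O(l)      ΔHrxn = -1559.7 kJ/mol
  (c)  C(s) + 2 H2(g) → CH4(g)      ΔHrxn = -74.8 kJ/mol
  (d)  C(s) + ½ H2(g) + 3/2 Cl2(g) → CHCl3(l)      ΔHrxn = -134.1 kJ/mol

(a) as written: -124.2 kJ/mol
(b): not needed.
(c) as written: -74.8 kJ/mol
(d) reversed: +134.1 kJ/mol
Combining the equations, ΔHrxn = (1)·(-124.2) + (1)·(-74.8) + (-1)·(-134.1) = -64.9 kJ/mol

ΔHrxn = -64.9 kJ/mol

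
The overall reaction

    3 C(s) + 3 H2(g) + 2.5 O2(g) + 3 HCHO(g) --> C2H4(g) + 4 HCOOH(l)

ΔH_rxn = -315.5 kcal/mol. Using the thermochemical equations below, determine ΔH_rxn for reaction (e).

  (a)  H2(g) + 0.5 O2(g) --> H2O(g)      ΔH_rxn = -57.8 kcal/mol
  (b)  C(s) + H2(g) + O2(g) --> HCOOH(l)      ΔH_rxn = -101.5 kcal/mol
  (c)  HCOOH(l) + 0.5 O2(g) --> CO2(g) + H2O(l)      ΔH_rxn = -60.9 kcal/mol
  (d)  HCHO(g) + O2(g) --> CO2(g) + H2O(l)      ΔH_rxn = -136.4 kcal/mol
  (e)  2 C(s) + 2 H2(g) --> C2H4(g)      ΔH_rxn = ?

ΔH_rxn = 12.5 kcal/mol

(a): not needed (H2O(g) appears nowhere else).
(b) as written: -101.5 kcal/mol
(c) reversed and × 3: (-3)·(-60.9) = +182.7 kcal/mol
(d) × 3 (×3 to match 3 HCHO(g) in the target): (3)·(-136.4) = -409.2 kcal/mol
(e) as written (C2H4(g) already on the product side): contributes x
-315.5 = (-101.5) + (+182.7) + (-409.2) + x
x = (-315.5 − (-328.0)) / (1) = 12.5 kcal/mol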